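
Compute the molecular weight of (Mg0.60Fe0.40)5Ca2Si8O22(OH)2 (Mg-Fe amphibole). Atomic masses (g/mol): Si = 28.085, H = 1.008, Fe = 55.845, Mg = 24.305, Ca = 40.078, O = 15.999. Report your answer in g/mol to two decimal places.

875.43 g/mol

M = 3·24.305 + 2·55.845 + 2·40.078 + 8·28.085 + 24·15.999 + 2·1.008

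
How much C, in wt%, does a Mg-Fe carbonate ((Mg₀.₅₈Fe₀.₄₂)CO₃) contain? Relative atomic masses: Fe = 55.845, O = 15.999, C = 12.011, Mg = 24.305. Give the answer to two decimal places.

12.31 wt%

Formula mass = 0.58·24.305 + 0.42·55.845 + 1·12.011 + 3·15.999 = 97.560 g/mol, of which 12.011 g is C.
So C makes up 12.011/97.560 = 0.1231 of the mass, i.e. 12.31%.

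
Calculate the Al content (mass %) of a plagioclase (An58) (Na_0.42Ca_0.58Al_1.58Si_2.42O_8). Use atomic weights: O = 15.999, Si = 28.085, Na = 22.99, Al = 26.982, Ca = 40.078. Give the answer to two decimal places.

Molar mass of Na_0.42Ca_0.58Al_1.58Si_2.42O_8: 0.42·22.99 + 0.58·40.078 + 1.58·26.982 + 2.42·28.085 + 8·15.999 = 271.490 g/mol.
Mass of Al per formula unit: 1.58 × 26.982 = 42.632 g.
Weight fraction Al = 42.632 / 271.490 = 0.1570.

15.70 mass %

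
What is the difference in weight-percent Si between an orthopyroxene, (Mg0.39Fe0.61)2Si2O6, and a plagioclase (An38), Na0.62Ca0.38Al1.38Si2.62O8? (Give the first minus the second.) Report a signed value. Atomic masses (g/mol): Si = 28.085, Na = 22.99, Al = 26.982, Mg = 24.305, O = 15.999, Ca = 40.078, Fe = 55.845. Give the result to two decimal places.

M((Mg0.39Fe0.61)2Si2O6) = 239.253 g/mol, so wt% Si = 56.170/239.253 × 100 = 23.48%.
M(Na0.62Ca0.38Al1.38Si2.62O8) = 268.293 g/mol, so wt% Si = 73.583/268.293 × 100 = 27.43%.
23.48 − 27.43 = -3.95 pp.

-3.95 percentage points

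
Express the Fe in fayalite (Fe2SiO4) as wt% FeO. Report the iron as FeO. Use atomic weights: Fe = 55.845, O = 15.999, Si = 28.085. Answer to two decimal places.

M(Fe2SiO4) = 203.771 g/mol; M(FeO) = 71.844 g/mol.
Moles FeO per formula unit = 2 Fe ÷ 1 = 2.0000.
FeO fraction = (2.0000 × 71.844) / 203.771 = 143.688/203.771 = 0.7051.

70.51 wt%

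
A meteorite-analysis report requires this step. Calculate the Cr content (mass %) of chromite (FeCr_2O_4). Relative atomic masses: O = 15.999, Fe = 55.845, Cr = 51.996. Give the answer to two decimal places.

46.46 mass %

Molar mass of FeCr_2O_4: 1×55.845 + 2×51.996 + 4×15.999 = 223.833 g/mol.
Mass of Cr per formula unit: 2 × 51.996 = 103.992 g.
Weight fraction Cr = 103.992 / 223.833 = 0.4646.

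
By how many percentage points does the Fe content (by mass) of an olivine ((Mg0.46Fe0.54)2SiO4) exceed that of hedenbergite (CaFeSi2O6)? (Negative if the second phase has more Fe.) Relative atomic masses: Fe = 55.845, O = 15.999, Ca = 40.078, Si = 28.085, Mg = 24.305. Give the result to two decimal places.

First mineral: 60.313 g Fe in 174.754 g formula = 34.51 wt% Fe.
Second mineral: 55.845 g Fe in 248.087 g formula = 22.51 wt% Fe.
34.51% − 22.51% gives a difference of 12.00 percentage points.

12.00 percentage points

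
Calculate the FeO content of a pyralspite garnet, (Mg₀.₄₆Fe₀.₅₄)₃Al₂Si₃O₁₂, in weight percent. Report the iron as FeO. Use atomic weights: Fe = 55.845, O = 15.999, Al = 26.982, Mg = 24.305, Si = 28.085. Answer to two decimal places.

25.62 wt%

Formula mass = 454.217 g/mol.
1.62 Fe → 1.6200 mol FeO per formula unit; M(FeO) = 71.844, so FeO mass = 116.387 g.
116.387/454.217 × 100 = 25.62 wt%.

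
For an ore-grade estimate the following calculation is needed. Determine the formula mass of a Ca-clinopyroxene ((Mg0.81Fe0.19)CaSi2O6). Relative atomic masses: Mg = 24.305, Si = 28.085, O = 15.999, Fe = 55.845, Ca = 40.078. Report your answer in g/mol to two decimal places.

222.54 g/mol

M = 0.81(24.305) + 0.19(55.845) + 1(40.078) + 2(28.085) + 6(15.999)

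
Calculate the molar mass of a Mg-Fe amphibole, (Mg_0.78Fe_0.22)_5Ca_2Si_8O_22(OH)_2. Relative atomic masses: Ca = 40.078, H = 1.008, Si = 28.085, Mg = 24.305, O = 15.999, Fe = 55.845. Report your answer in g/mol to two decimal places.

M = 3.90·24.305 + 1.10·55.845 + 2·40.078 + 8·28.085 + 24·15.999 + 2·1.008

847.05 g/mol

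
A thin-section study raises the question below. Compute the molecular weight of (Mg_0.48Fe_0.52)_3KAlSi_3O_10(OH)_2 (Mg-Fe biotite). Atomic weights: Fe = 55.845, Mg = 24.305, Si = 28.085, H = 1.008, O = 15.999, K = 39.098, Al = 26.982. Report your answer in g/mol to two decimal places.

466.46 g/mol

M = 1.44×24.305 + 1.56×55.845 + 1×39.098 + 1×26.982 + 3×28.085 + 12×15.999 + 2×1.008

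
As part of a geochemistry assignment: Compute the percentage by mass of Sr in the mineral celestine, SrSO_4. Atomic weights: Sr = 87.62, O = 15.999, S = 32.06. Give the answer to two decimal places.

47.70 wt%

Molar mass of SrSO_4: 1*87.62 + 1*32.06 + 4*15.999 = 183.676 g/mol.
Mass of Sr per formula unit: 1 × 87.62 = 87.620 g.
Weight fraction Sr = 87.620 / 183.676 = 0.4770.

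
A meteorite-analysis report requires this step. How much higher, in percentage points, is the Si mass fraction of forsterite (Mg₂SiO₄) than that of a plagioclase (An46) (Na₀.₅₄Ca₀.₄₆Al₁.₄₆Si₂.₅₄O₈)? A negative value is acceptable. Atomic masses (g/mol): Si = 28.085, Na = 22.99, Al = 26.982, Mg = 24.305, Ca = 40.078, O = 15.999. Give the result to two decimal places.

First mineral: 28.085 g Si in 140.691 g formula = 19.96 wt% Si.
Second mineral: 71.336 g Si in 269.572 g formula = 26.46 wt% Si.
19.96% − 26.46% gives a difference of -6.50 percentage points.

-6.50 percentage points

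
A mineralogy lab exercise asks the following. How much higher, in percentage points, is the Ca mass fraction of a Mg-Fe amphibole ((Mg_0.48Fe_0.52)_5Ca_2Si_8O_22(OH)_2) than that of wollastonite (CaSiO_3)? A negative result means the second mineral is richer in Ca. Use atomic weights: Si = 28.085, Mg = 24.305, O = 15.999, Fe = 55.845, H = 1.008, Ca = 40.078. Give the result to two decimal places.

Ca in (Mg_0.48Fe_0.52)_5Ca_2Si_8O_22(OH)_2: molar mass 894.357 g/mol; 2×40.078 = 80.156 g → 8.96 wt%.
Ca in CaSiO_3: molar mass 116.160 g/mol; 1×40.078 = 40.078 g → 34.50 wt%.
Difference = 8.96 − 34.50 = -25.54 percentage points.

-25.54 percentage points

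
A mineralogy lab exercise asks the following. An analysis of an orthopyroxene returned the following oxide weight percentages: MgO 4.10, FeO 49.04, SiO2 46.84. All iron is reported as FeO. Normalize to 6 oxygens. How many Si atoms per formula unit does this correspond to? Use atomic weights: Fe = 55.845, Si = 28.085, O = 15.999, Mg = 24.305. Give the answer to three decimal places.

MgO (M=40.304): mol = 0.10173; Mg = 0.10173, O = 0.10173.
FeO (M=71.844): mol = 0.68259; Fe = 0.68259, O = 0.68259.
SiO2 (M=60.083): mol = 0.77959; Si = 0.77959, O = 1.55918.
ΣO = 2.34350; factor = 6/ΣO = 2.56027.
Si apfu = 0.77959 × 2.56027 = 1.996.

1.996 Si apfu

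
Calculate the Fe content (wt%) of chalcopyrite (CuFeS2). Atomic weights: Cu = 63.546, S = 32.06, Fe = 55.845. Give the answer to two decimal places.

M(CuFeS2) = 183.511 g/mol.
Fe contributes 1 × 55.845 = 55.845 g per mole.
55.845/183.511 = 0.3043 → 30.43%.

30.43 wt%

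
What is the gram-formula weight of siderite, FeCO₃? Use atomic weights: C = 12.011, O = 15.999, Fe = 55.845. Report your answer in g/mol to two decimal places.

115.85 g/mol

Fe: 1 × 55.845 = 55.8450
C: 1 × 12.011 = 12.0110
O: 3 × 15.999 = 47.9970
Summing the contributions gives the formula mass.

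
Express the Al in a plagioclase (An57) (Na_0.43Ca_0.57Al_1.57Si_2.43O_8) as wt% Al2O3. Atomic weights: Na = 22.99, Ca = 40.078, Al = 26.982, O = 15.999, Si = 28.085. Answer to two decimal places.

Formula mass = 271.330 g/mol.
1.57 Al → 0.7850 mol Al2O3 per formula unit; M(Al2O3) = 101.961, so Al2O3 mass = 80.039 g.
80.039/271.330 × 100 = 29.50 wt%.

29.50 wt%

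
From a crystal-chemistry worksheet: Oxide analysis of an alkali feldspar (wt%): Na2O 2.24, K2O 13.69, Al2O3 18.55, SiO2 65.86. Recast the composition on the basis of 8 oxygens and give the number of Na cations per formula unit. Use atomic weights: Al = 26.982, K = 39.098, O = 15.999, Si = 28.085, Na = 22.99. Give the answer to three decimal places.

Na2O (M=61.979): mol = 0.03614; Na = 0.07228, O = 0.03614.
K2O (M=94.195): mol = 0.14534; K = 0.29068, O = 0.14534.
Al2O3 (M=101.961): mol = 0.18193; Al = 0.36386, O = 0.54579.
SiO2 (M=60.083): mol = 1.09615; Si = 1.09615, O = 2.19230.
ΣO = 2.91957; factor = 8/ΣO = 2.74013.
Na apfu = 0.07228 × 2.74013 = 0.198.

0.198 Na apfu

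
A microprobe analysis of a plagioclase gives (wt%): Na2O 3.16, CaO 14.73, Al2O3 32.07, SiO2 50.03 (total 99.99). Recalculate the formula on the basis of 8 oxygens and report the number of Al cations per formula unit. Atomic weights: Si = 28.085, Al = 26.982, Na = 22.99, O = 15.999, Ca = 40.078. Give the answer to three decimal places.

1.722 Al apfu

Na2O (M=61.979): mol = 0.05099; Na = 0.10198, O = 0.05099.
CaO (M=56.077): mol = 0.26267; Ca = 0.26267, O = 0.26267.
Al2O3 (M=101.961): mol = 0.31453; Al = 0.62906, O = 0.94359.
SiO2 (M=60.083): mol = 0.83268; Si = 0.83268, O = 1.66536.
ΣO = 2.92261; factor = 8/ΣO = 2.73728.
Al apfu = 0.62906 × 2.73728 = 1.722.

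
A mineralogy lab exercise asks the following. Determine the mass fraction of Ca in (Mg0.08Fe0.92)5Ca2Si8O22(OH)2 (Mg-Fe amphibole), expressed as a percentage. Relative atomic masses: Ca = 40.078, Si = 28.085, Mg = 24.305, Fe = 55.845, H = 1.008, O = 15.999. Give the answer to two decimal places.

Molar mass of (Mg0.08Fe0.92)5Ca2Si8O22(OH)2: 0.40*24.305 + 4.60*55.845 + 2*40.078 + 8*28.085 + 24*15.999 + 2*1.008 = 957.437 g/mol.
Mass of Ca per formula unit: 2 × 40.078 = 80.156 g.
Weight fraction Ca = 80.156 / 957.437 = 0.0837.

8.37 weight percent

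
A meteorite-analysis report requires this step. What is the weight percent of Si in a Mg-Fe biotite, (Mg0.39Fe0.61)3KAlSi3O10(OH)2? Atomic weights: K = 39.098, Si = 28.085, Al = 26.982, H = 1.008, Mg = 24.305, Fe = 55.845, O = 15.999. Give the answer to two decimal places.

M((Mg0.39Fe0.61)3KAlSi3O10(OH)2) = 474.972 g/mol.
Si contributes 3 × 28.085 = 84.255 g per mole.
84.255/474.972 = 0.1774 → 17.74%.

17.74 wt%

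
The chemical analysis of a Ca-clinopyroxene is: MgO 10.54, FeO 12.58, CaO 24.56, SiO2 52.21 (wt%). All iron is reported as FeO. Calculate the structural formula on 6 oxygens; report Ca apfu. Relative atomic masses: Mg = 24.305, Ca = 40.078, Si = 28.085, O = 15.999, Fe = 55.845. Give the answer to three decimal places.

1.006 Ca apfu

MgO: 10.54/40.304 = 0.26151 mol → 0.26151 mol Mg, 0.26151 mol O.
FeO: 12.58/71.844 = 0.17510 mol → 0.17510 mol Fe, 0.17510 mol O.
CaO: 24.56/56.077 = 0.43797 mol → 0.43797 mol Ca, 0.43797 mol O.
SiO2: 52.21/60.083 = 0.86896 mol → 0.86896 mol Si, 1.73792 mol O.
Total oxygen = 2.61250 mol. Normalization factor = 6/2.61250 = 2.29665.
Ca per 6 O = 0.43797 × 2.29665 = 1.006.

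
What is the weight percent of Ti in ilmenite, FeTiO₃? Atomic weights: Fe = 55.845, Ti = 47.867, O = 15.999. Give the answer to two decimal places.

Formula mass = 1*55.845 + 1*47.867 + 3*15.999 = 151.709 g/mol, of which 47.867 g is Ti.
So Ti makes up 47.867/151.709 = 0.3155 of the mass, i.e. 31.55%.

31.55 mass %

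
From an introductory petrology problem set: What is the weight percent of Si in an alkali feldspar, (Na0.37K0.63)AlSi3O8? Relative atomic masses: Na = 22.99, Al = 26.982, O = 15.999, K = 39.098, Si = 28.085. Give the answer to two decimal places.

30.93 weight percent

M((Na0.37K0.63)AlSi3O8) = 272.367 g/mol.
Si contributes 3 × 28.085 = 84.255 g per mole.
84.255/272.367 = 0.3093 → 30.93%.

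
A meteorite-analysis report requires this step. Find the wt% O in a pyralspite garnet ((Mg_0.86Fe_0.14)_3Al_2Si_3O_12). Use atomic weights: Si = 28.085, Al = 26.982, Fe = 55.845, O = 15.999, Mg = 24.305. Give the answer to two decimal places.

Formula mass = 2.58·24.305 + 0.42·55.845 + 2·26.982 + 3·28.085 + 12·15.999 = 416.369 g/mol, of which 191.988 g is O.
So O makes up 191.988/416.369 = 0.4611 of the mass, i.e. 46.11%.

46.11 mass %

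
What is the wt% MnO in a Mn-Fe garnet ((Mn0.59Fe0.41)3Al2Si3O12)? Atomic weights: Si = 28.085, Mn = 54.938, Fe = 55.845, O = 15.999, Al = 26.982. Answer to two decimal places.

M((Mn0.59Fe0.41)3Al2Si3O12) = 496.137 g/mol; M(MnO) = 70.937 g/mol.
Moles MnO per formula unit = 1.77 Mn ÷ 1 = 1.7700.
MnO fraction = (1.7700 × 70.937) / 496.137 = 125.558/496.137 = 0.2531.

25.31 wt%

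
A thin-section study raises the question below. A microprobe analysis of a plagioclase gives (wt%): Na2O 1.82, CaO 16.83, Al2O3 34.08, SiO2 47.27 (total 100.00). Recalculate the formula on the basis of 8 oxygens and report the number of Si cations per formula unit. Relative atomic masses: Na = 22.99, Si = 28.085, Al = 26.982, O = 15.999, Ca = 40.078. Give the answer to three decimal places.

Na2O (M=61.979): mol = 0.02936; Na = 0.05872, O = 0.02936.
CaO (M=56.077): mol = 0.30012; Ca = 0.30012, O = 0.30012.
Al2O3 (M=101.961): mol = 0.33425; Al = 0.66850, O = 1.00275.
SiO2 (M=60.083): mol = 0.78675; Si = 0.78675, O = 1.57350.
ΣO = 2.90573; factor = 8/ΣO = 2.75318.
Si apfu = 0.78675 × 2.75318 = 2.166.

2.166 Si apfu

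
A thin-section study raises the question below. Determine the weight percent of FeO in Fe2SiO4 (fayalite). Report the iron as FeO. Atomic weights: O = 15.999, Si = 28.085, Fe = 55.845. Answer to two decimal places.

M(Fe2SiO4) = 203.771 g/mol; M(FeO) = 71.844 g/mol.
Moles FeO per formula unit = 2 Fe ÷ 1 = 2.0000.
FeO fraction = (2.0000 × 71.844) / 203.771 = 143.688/203.771 = 0.7051.

70.51 wt%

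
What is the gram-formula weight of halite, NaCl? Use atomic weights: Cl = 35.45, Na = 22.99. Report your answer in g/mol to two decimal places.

58.44 g/mol

The formula mass is the sum 1*22.99 + 1*35.45.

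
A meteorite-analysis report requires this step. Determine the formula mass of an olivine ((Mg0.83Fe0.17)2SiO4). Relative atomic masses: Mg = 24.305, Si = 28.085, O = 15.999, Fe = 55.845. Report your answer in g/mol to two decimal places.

151.41 g/mol

Mg: 1.66 × 24.305 = 40.3463
Fe: 0.34 × 55.845 = 18.9873
Si: 1 × 28.085 = 28.0850
O: 4 × 15.999 = 63.9960
Summing the contributions gives the formula mass.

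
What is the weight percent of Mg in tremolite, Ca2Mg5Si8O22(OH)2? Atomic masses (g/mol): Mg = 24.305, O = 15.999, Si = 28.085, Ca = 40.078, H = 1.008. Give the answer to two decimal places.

M(Ca2Mg5Si8O22(OH)2) = 812.353 g/mol.
Mg contributes 5 × 24.305 = 121.525 g per mole.
121.525/812.353 = 0.1496 → 14.96%.

14.96 wt%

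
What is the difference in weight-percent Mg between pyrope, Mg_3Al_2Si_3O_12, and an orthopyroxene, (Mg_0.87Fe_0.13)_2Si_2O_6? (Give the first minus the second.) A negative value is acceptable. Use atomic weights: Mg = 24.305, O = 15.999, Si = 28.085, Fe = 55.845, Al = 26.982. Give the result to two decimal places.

-2.15 percentage points

M(Mg_3Al_2Si_3O_12) = 403.122 g/mol, so wt% Mg = 72.915/403.122 × 100 = 18.09%.
M((Mg_0.87Fe_0.13)_2Si_2O_6) = 208.974 g/mol, so wt% Mg = 42.291/208.974 × 100 = 20.24%.
18.09 − 20.24 = -2.15 pp.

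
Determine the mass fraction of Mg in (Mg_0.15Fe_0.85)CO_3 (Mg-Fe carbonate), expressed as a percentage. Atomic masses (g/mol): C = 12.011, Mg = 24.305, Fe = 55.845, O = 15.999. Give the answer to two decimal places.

3.28 weight percent

M((Mg_0.15Fe_0.85)CO_3) = 111.122 g/mol.
Mg contributes 0.15 × 24.305 = 3.646 g per mole.
3.646/111.122 = 0.0328 → 3.28%.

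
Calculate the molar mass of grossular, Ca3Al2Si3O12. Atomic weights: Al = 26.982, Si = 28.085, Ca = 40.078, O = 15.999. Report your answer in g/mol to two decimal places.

450.44 g/mol

The formula mass is the sum 3×40.078 + 2×26.982 + 3×28.085 + 12×15.999.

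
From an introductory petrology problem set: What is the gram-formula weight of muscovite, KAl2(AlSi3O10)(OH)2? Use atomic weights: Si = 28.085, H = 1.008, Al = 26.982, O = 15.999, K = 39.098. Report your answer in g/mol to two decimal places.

M = 1·39.098 + 3·26.982 + 3·28.085 + 12·15.999 + 2·1.008

398.30 g/mol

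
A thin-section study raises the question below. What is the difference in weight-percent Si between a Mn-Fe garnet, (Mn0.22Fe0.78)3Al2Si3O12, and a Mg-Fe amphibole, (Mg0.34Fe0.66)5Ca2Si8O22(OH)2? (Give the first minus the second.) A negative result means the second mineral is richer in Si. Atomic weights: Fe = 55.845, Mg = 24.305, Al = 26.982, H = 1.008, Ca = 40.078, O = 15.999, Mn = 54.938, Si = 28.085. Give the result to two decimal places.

-7.57 percentage points

First mineral: 84.255 g Si in 497.143 g formula = 16.95 wt% Si.
Second mineral: 224.680 g Si in 916.435 g formula = 24.52 wt% Si.
16.95% − 24.52% gives a difference of -7.57 percentage points.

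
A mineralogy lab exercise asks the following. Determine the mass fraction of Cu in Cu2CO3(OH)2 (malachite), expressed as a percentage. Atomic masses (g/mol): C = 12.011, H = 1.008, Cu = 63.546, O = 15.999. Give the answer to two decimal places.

M(Cu2CO3(OH)2) = 221.114 g/mol.
Cu contributes 2 × 63.546 = 127.092 g per mole.
127.092/221.114 = 0.5748 → 57.48%.

57.48 weight percent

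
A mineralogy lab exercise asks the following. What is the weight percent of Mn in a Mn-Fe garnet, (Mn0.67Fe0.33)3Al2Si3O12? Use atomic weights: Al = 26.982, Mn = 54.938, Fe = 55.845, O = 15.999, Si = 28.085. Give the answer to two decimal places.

Formula mass = 2.01*54.938 + 0.99*55.845 + 2*26.982 + 3*28.085 + 12*15.999 = 495.919 g/mol, of which 110.425 g is Mn.
So Mn makes up 110.425/495.919 = 0.2227 of the mass, i.e. 22.27%.

22.27 weight percent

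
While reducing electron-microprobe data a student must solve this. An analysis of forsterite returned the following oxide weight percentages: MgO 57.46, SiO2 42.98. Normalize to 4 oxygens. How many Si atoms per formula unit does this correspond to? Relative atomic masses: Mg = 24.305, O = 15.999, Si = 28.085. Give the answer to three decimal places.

57.46 wt% MgO ÷ 40.304 g/mol = 1.42566 mol, giving 1.42566 Mg and 1.42566 O.
42.98 wt% SiO2 ÷ 60.083 g/mol = 0.71534 mol, giving 0.71534 Si and 1.43068 O.
Oxygen sums to 2.85634; scaling by 4/2.85634 = 1.40039 puts the formula on 4 O.
Si: 0.71534 × 1.40039 = 1.002 atoms per formula unit.

1.002 Si apfu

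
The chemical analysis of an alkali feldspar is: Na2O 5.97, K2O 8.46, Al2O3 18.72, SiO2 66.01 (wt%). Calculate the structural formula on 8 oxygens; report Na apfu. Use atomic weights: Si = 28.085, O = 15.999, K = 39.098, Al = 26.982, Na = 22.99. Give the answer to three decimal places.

Na2O: 5.97/61.979 = 0.09632 mol → 0.19264 mol Na, 0.09632 mol O.
K2O: 8.46/94.195 = 0.08981 mol → 0.17962 mol K, 0.08981 mol O.
Al2O3: 18.72/101.961 = 0.18360 mol → 0.36720 mol Al, 0.55080 mol O.
SiO2: 66.01/60.083 = 1.09865 mol → 1.09865 mol Si, 2.19730 mol O.
Total oxygen = 2.93423 mol. Normalization factor = 8/2.93423 = 2.72644.
Na per 8 O = 0.19264 × 2.72644 = 0.525.

0.525 Na apfu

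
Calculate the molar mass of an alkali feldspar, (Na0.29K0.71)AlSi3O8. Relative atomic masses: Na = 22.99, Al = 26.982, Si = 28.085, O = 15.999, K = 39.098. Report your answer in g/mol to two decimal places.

The formula mass is the sum 0.29·22.99 + 0.71·39.098 + 1·26.982 + 3·28.085 + 8·15.999.

273.66 g/mol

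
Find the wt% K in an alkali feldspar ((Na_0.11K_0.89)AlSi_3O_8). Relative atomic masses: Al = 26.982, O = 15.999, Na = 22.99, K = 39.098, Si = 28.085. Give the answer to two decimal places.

12.58 wt%

M((Na_0.11K_0.89)AlSi_3O_8) = 276.555 g/mol.
K contributes 0.89 × 39.098 = 34.797 g per mole.
34.797/276.555 = 0.1258 → 12.58%.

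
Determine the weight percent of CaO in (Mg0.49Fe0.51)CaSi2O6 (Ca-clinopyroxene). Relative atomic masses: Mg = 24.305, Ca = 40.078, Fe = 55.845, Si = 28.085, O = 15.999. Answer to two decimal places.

24.11 wt%

Molar mass of (Mg0.49Fe0.51)CaSi2O6 = 0.49·24.305 + 0.51·55.845 + 1·40.078 + 2·28.085 + 6·15.999 = 232.632 g/mol.
Each formula unit contains 1 Ca, equivalent to 1/1 = 1.0000 mol CaO.
M(CaO) = 1×40.078 + 1×15.999 = 56.077 g/mol.
Mass of CaO per formula unit = 1.0000 × 56.077 = 56.077 g.
CaO wt% = 56.077 / 232.632 × 100 = 24.11%.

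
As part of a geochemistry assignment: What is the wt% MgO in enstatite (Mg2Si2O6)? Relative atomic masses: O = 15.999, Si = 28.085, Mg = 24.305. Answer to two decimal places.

M(Mg2Si2O6) = 200.774 g/mol; M(MgO) = 40.304 g/mol.
Moles MgO per formula unit = 2 Mg ÷ 1 = 2.0000.
MgO fraction = (2.0000 × 40.304) / 200.774 = 80.608/200.774 = 0.4015.

40.15 wt%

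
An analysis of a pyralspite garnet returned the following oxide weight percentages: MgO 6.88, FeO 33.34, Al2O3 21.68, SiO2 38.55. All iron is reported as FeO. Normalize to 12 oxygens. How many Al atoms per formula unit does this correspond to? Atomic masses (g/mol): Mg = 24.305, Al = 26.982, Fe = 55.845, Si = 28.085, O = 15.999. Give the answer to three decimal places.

1.997 Al apfu

MgO (M=40.304): mol = 0.17070; Mg = 0.17070, O = 0.17070.
FeO (M=71.844): mol = 0.46406; Fe = 0.46406, O = 0.46406.
Al2O3 (M=101.961): mol = 0.21263; Al = 0.42526, O = 0.63789.
SiO2 (M=60.083): mol = 0.64161; Si = 0.64161, O = 1.28322.
ΣO = 2.55587; factor = 12/ΣO = 4.69507.
Al apfu = 0.42526 × 4.69507 = 1.997.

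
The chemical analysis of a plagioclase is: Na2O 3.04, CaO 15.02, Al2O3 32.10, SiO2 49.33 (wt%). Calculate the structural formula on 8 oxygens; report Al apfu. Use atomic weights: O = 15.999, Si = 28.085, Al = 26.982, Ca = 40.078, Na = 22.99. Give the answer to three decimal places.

Na2O (M=61.979): mol = 0.04905; Na = 0.09810, O = 0.04905.
CaO (M=56.077): mol = 0.26785; Ca = 0.26785, O = 0.26785.
Al2O3 (M=101.961): mol = 0.31483; Al = 0.62966, O = 0.94449.
SiO2 (M=60.083): mol = 0.82103; Si = 0.82103, O = 1.64206.
ΣO = 2.90345; factor = 8/ΣO = 2.75534.
Al apfu = 0.62966 × 2.75534 = 1.735.

1.735 Al apfu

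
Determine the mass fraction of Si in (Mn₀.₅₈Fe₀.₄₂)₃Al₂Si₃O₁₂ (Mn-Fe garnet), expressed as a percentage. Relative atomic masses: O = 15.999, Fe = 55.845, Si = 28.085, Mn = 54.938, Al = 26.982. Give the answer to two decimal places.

Formula mass = 1.74×54.938 + 1.26×55.845 + 2×26.982 + 3×28.085 + 12×15.999 = 496.164 g/mol, of which 84.255 g is Si.
So Si makes up 84.255/496.164 = 0.1698 of the mass, i.e. 16.98%.

16.98 mass %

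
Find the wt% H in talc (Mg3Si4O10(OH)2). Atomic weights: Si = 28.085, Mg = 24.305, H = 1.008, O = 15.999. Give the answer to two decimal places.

0.53 wt%

Formula mass = 3*24.305 + 4*28.085 + 12*15.999 + 2*1.008 = 379.259 g/mol, of which 2.016 g is H.
So H makes up 2.016/379.259 = 0.0053 of the mass, i.e. 0.53%.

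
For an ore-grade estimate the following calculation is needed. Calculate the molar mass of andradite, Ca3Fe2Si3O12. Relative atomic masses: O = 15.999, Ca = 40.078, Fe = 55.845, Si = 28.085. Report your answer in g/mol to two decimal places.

508.17 g/mol

Ca: 3 × 40.078 = 120.2340
Fe: 2 × 55.845 = 111.6900
Si: 3 × 28.085 = 84.2550
O: 12 × 15.999 = 191.9880
Summing the contributions gives the formula mass.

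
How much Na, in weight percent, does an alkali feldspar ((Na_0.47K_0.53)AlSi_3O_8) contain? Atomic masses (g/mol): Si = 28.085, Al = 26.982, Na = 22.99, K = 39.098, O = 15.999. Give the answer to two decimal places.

M((Na_0.47K_0.53)AlSi_3O_8) = 270.756 g/mol.
Na contributes 0.47 × 22.99 = 10.805 g per mole.
10.805/270.756 = 0.0399 → 3.99%.

3.99 weight percent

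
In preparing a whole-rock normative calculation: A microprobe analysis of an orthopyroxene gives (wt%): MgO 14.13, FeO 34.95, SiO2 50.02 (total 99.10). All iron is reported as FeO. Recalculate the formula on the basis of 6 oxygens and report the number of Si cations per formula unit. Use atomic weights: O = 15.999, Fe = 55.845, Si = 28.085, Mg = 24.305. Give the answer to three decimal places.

1.996 Si apfu

MgO (M=40.304): mol = 0.35059; Mg = 0.35059, O = 0.35059.
FeO (M=71.844): mol = 0.48647; Fe = 0.48647, O = 0.48647.
SiO2 (M=60.083): mol = 0.83252; Si = 0.83252, O = 1.66504.
ΣO = 2.50210; factor = 6/ΣO = 2.39799.
Si apfu = 0.83252 × 2.39799 = 1.996.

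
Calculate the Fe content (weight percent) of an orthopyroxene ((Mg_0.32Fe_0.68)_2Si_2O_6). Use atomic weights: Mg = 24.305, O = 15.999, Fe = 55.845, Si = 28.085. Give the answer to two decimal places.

Formula mass = 0.64*24.305 + 1.36*55.845 + 2*28.085 + 6*15.999 = 243.668 g/mol, of which 75.949 g is Fe.
So Fe makes up 75.949/243.668 = 0.3117 of the mass, i.e. 31.17%.

31.17 weight percent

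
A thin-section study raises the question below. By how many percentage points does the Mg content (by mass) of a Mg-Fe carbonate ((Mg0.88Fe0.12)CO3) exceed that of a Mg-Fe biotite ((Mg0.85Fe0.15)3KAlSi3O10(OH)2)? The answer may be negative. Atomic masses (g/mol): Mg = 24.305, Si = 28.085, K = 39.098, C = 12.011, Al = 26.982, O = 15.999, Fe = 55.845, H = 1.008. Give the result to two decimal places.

9.91 percentage points

M((Mg0.88Fe0.12)CO3) = 88.098 g/mol, so wt% Mg = 21.388/88.098 × 100 = 24.28%.
M((Mg0.85Fe0.15)3KAlSi3O10(OH)2) = 431.447 g/mol, so wt% Mg = 61.978/431.447 × 100 = 14.37%.
24.28 − 14.37 = 9.91 pp.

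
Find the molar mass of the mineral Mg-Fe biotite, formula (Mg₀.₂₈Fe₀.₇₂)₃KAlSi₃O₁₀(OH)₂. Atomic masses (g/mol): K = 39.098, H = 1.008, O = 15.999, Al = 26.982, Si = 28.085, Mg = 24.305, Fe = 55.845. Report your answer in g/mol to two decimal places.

The formula mass is the sum 0.84·24.305 + 2.16·55.845 + 1·39.098 + 1·26.982 + 3·28.085 + 12·15.999 + 2·1.008.

485.38 g/mol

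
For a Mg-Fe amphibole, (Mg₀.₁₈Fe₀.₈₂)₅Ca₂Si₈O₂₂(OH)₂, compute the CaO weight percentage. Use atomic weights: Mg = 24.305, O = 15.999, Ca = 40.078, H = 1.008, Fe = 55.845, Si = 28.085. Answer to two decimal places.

Formula mass = 941.667 g/mol.
2 Ca → 2.0000 mol CaO per formula unit; M(CaO) = 56.077, so CaO mass = 112.154 g.
112.154/941.667 × 100 = 11.91 wt%.

11.91 wt%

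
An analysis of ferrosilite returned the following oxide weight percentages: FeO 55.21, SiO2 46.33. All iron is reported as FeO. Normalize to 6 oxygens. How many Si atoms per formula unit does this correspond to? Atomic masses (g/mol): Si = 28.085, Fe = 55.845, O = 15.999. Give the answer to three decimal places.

2.002 Si apfu

55.21 wt% FeO ÷ 71.844 g/mol = 0.76847 mol, giving 0.76847 Fe and 0.76847 O.
46.33 wt% SiO2 ÷ 60.083 g/mol = 0.77110 mol, giving 0.77110 Si and 1.54220 O.
Oxygen sums to 2.31067; scaling by 6/2.31067 = 2.59665 puts the formula on 6 O.
Si: 0.77110 × 2.59665 = 2.002 atoms per formula unit.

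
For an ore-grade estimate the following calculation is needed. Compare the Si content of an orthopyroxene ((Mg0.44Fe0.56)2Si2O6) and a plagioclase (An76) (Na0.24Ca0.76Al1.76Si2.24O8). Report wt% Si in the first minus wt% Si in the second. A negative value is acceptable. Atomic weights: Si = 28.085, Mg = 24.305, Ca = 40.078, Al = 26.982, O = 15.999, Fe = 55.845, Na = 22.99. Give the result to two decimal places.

Si in (Mg0.44Fe0.56)2Si2O6: molar mass 236.099 g/mol; 2×28.085 = 56.170 g → 23.79 wt%.
Si in Na0.24Ca0.76Al1.76Si2.24O8: molar mass 274.368 g/mol; 2.24×28.085 = 62.910 g → 22.93 wt%.
Difference = 23.79 − 22.93 = 0.86 percentage points.

0.86 percentage points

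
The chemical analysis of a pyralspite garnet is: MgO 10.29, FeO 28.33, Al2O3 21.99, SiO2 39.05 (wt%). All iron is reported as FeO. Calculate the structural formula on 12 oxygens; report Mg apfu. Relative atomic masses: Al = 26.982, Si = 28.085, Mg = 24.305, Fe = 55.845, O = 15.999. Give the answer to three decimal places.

1.180 Mg apfu

MgO: 10.29/40.304 = 0.25531 mol → 0.25531 mol Mg, 0.25531 mol O.
FeO: 28.33/71.844 = 0.39433 mol → 0.39433 mol Fe, 0.39433 mol O.
Al2O3: 21.99/101.961 = 0.21567 mol → 0.43134 mol Al, 0.64701 mol O.
SiO2: 39.05/60.083 = 0.64993 mol → 0.64993 mol Si, 1.29986 mol O.
Total oxygen = 2.59651 mol. Normalization factor = 12/2.59651 = 4.62159.
Mg per 12 O = 0.25531 × 4.62159 = 1.180.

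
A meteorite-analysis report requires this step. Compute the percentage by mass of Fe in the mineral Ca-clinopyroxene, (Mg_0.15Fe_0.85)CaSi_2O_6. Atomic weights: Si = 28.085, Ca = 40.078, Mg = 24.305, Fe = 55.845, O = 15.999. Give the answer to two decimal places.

Molar mass of (Mg_0.15Fe_0.85)CaSi_2O_6: 0.15×24.305 + 0.85×55.845 + 1×40.078 + 2×28.085 + 6×15.999 = 243.356 g/mol.
Mass of Fe per formula unit: 0.85 × 55.845 = 47.468 g.
Weight fraction Fe = 47.468 / 243.356 = 0.1951.

19.51 mass %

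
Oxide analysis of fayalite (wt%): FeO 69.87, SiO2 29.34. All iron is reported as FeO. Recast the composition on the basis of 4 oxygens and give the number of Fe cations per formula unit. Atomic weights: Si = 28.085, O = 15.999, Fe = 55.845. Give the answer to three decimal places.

FeO: 69.87/71.844 = 0.97252 mol → 0.97252 mol Fe, 0.97252 mol O.
SiO2: 29.34/60.083 = 0.48832 mol → 0.48832 mol Si, 0.97664 mol O.
Total oxygen = 1.94916 mol. Normalization factor = 4/1.94916 = 2.05217.
Fe per 4 O = 0.97252 × 2.05217 = 1.996.

1.996 Fe apfu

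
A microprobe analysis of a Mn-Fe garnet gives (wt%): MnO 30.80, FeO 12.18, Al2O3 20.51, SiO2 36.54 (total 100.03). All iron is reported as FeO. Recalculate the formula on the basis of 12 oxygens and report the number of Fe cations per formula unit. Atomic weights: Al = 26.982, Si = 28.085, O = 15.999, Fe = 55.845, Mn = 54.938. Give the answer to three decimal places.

MnO (M=70.937): mol = 0.43419; Mn = 0.43419, O = 0.43419.
FeO (M=71.844): mol = 0.16953; Fe = 0.16953, O = 0.16953.
Al2O3 (M=101.961): mol = 0.20116; Al = 0.40232, O = 0.60348.
SiO2 (M=60.083): mol = 0.60816; Si = 0.60816, O = 1.21632.
ΣO = 2.42352; factor = 12/ΣO = 4.95148.
Fe apfu = 0.16953 × 4.95148 = 0.839.

0.839 Fe apfu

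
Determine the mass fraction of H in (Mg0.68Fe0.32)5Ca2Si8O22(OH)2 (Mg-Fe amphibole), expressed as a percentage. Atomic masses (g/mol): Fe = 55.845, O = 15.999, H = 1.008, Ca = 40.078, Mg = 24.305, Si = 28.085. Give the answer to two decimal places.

0.23 weight percent

Molar mass of (Mg0.68Fe0.32)5Ca2Si8O22(OH)2: 3.40×24.305 + 1.60×55.845 + 2×40.078 + 8×28.085 + 24×15.999 + 2×1.008 = 862.817 g/mol.
Mass of H per formula unit: 2 × 1.008 = 2.016 g.
Weight fraction H = 2.016 / 862.817 = 0.0023.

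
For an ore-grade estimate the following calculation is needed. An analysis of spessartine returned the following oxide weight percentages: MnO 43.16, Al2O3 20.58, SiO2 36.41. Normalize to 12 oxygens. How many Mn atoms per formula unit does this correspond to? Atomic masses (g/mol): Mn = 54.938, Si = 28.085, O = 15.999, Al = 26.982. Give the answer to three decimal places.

MnO (M=70.937): mol = 0.60843; Mn = 0.60843, O = 0.60843.
Al2O3 (M=101.961): mol = 0.20184; Al = 0.40368, O = 0.60552.
SiO2 (M=60.083): mol = 0.60600; Si = 0.60600, O = 1.21200.
ΣO = 2.42595; factor = 12/ΣO = 4.94652.
Mn apfu = 0.60843 × 4.94652 = 3.010.

3.010 Mn apfu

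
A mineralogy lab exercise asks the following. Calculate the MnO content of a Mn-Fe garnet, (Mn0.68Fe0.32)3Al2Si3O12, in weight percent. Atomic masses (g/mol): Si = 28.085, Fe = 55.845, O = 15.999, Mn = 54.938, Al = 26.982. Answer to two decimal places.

Formula mass = 495.892 g/mol.
2.04 Mn → 2.0400 mol MnO per formula unit; M(MnO) = 70.937, so MnO mass = 144.711 g.
144.711/495.892 × 100 = 29.18 wt%.

29.18 wt%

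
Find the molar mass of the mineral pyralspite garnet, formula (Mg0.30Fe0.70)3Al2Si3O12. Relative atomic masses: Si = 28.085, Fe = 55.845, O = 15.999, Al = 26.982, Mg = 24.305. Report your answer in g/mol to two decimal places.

The formula mass is the sum 0.90·24.305 + 2.10·55.845 + 2·26.982 + 3·28.085 + 12·15.999.

469.36 g/mol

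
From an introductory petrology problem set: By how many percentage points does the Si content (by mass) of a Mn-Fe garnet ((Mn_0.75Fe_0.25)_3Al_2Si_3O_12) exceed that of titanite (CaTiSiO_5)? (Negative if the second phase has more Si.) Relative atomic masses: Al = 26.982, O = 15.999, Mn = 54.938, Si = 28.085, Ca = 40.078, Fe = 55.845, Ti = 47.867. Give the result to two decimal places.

2.67 percentage points

First mineral: 84.255 g Si in 495.701 g formula = 17.00 wt% Si.
Second mineral: 28.085 g Si in 196.025 g formula = 14.33 wt% Si.
17.00% − 14.33% gives a difference of 2.67 percentage points.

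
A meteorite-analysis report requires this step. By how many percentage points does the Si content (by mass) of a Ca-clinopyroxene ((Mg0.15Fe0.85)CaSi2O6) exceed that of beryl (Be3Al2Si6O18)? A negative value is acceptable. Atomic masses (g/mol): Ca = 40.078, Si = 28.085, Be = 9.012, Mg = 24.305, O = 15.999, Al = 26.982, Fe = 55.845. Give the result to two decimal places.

M((Mg0.15Fe0.85)CaSi2O6) = 243.356 g/mol, so wt% Si = 56.170/243.356 × 100 = 23.08%.
M(Be3Al2Si6O18) = 537.492 g/mol, so wt% Si = 168.510/537.492 × 100 = 31.35%.
23.08 − 31.35 = -8.27 pp.

-8.27 percentage points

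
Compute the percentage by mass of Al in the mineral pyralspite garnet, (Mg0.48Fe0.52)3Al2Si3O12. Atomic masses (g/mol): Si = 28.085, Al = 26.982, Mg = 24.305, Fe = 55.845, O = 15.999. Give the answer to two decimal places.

M((Mg0.48Fe0.52)3Al2Si3O12) = 452.324 g/mol.
Al contributes 2 × 26.982 = 53.964 g per mole.
53.964/452.324 = 0.1193 → 11.93%.

11.93 mass %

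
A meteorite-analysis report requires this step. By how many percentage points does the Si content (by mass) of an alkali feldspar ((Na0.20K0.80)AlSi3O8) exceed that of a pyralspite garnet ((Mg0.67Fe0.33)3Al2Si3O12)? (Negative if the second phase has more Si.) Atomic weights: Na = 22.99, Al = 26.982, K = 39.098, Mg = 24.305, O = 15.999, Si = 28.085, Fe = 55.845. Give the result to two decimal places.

Si in (Na0.20K0.80)AlSi3O8: molar mass 275.105 g/mol; 3×28.085 = 84.255 g → 30.63 wt%.
Si in (Mg0.67Fe0.33)3Al2Si3O12: molar mass 434.347 g/mol; 3×28.085 = 84.255 g → 19.40 wt%.
Difference = 30.63 − 19.40 = 11.23 percentage points.

11.23 percentage points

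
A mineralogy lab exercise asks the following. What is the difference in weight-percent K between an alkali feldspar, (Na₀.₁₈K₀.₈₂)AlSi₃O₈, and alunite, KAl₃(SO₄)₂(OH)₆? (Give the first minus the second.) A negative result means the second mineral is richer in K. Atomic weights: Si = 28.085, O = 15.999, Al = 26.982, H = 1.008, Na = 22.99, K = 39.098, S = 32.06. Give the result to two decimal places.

2.20 percentage points

First mineral: 32.060 g K in 275.428 g formula = 11.64 wt% K.
Second mineral: 39.098 g K in 414.198 g formula = 9.44 wt% K.
11.64% − 9.44% gives a difference of 2.20 percentage points.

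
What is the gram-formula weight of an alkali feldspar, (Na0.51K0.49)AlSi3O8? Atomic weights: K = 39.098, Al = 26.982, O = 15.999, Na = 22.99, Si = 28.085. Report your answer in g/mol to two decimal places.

Na: 0.51 × 22.99 = 11.7249
K: 0.49 × 39.098 = 19.1580
Al: 1 × 26.982 = 26.9820
Si: 3 × 28.085 = 84.2550
O: 8 × 15.999 = 127.9920
Summing the contributions gives the formula mass.

270.11 g/mol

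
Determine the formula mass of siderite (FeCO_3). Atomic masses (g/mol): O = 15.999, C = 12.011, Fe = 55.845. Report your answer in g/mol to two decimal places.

115.85 g/mol

M = 1(55.845) + 1(12.011) + 3(15.999)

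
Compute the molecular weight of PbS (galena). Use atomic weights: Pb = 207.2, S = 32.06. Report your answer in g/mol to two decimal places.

239.26 g/mol

M = 1·207.2 + 1·32.06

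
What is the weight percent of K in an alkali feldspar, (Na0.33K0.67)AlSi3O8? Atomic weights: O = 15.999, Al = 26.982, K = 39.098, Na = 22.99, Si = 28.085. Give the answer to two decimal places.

9.60 weight percent

Molar mass of (Na0.33K0.67)AlSi3O8: 0.33*22.99 + 0.67*39.098 + 1*26.982 + 3*28.085 + 8*15.999 = 273.011 g/mol.
Mass of K per formula unit: 0.67 × 39.098 = 26.196 g.
Weight fraction K = 26.196 / 273.011 = 0.0960.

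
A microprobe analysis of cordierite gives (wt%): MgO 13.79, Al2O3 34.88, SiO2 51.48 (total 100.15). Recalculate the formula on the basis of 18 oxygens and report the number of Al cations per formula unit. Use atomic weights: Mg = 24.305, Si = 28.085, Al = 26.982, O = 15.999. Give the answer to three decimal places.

13.79 wt% MgO ÷ 40.304 g/mol = 0.34215 mol, giving 0.34215 Mg and 0.34215 O.
34.88 wt% Al2O3 ÷ 101.961 g/mol = 0.34209 mol, giving 0.68418 Al and 1.02627 O.
51.48 wt% SiO2 ÷ 60.083 g/mol = 0.85681 mol, giving 0.85681 Si and 1.71362 O.
Oxygen sums to 3.08204; scaling by 18/3.08204 = 5.84029 puts the formula on 18 O.
Al: 0.68418 × 5.84029 = 3.996 atoms per formula unit.

3.996 Al apfu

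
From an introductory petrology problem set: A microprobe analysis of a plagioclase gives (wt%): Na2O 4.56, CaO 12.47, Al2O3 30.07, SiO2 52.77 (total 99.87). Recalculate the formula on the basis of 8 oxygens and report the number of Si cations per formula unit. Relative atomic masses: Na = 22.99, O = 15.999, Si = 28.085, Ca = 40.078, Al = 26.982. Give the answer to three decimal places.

4.56 wt% Na2O ÷ 61.979 g/mol = 0.07357 mol, giving 0.14714 Na and 0.07357 O.
12.47 wt% CaO ÷ 56.077 g/mol = 0.22237 mol, giving 0.22237 Ca and 0.22237 O.
30.07 wt% Al2O3 ÷ 101.961 g/mol = 0.29492 mol, giving 0.58984 Al and 0.88476 O.
52.77 wt% SiO2 ÷ 60.083 g/mol = 0.87829 mol, giving 0.87829 Si and 1.75658 O.
Oxygen sums to 2.93728; scaling by 8/2.93728 = 2.72361 puts the formula on 8 O.
Si: 0.87829 × 2.72361 = 2.392 atoms per formula unit.

2.392 Si apfu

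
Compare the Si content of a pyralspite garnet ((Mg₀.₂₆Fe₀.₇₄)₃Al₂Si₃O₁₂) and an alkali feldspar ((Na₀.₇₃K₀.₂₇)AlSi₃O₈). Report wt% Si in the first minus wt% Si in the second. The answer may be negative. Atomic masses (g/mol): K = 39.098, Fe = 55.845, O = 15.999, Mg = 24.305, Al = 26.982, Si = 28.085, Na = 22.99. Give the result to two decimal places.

First mineral: 84.255 g Si in 473.141 g formula = 17.81 wt% Si.
Second mineral: 84.255 g Si in 266.568 g formula = 31.61 wt% Si.
17.81% − 31.61% gives a difference of -13.80 percentage points.

-13.80 percentage points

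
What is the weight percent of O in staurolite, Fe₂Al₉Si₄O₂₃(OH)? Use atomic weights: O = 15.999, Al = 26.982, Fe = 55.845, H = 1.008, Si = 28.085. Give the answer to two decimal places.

45.08 mass %

Molar mass of Fe₂Al₉Si₄O₂₃(OH): 2×55.845 + 9×26.982 + 4×28.085 + 24×15.999 + 1×1.008 = 851.852 g/mol.
Mass of O per formula unit: 24 × 15.999 = 383.976 g.
Weight fraction O = 383.976 / 851.852 = 0.4508.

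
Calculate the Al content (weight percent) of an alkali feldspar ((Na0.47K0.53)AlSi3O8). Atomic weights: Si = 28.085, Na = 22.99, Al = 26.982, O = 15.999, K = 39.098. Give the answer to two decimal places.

Formula mass = 0.47*22.99 + 0.53*39.098 + 1*26.982 + 3*28.085 + 8*15.999 = 270.756 g/mol, of which 26.982 g is Al.
So Al makes up 26.982/270.756 = 0.0997 of the mass, i.e. 9.97%.

9.97 weight percent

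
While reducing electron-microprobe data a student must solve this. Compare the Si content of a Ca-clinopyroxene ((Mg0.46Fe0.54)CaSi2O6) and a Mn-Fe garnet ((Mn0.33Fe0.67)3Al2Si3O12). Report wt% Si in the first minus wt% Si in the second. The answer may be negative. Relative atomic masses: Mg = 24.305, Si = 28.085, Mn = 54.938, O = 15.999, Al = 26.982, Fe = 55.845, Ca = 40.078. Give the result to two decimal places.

7.09 percentage points

Si in (Mg0.46Fe0.54)CaSi2O6: molar mass 233.579 g/mol; 2×28.085 = 56.170 g → 24.05 wt%.
Si in (Mn0.33Fe0.67)3Al2Si3O12: molar mass 496.844 g/mol; 3×28.085 = 84.255 g → 16.96 wt%.
Difference = 24.05 − 16.96 = 7.09 percentage points.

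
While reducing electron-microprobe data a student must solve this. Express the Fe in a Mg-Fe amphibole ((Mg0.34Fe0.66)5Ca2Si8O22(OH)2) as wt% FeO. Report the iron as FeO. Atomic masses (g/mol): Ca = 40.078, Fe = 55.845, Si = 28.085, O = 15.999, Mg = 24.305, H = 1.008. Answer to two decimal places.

25.87 wt%

Formula mass = 916.435 g/mol.
3.30 Fe → 3.3000 mol FeO per formula unit; M(FeO) = 71.844, so FeO mass = 237.085 g.
237.085/916.435 × 100 = 25.87 wt%.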